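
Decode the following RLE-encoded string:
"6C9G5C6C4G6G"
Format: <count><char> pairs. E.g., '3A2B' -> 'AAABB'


Expanding each <count><char> pair:
  6C -> 'CCCCCC'
  9G -> 'GGGGGGGGG'
  5C -> 'CCCCC'
  6C -> 'CCCCCC'
  4G -> 'GGGG'
  6G -> 'GGGGGG'

Decoded = CCCCCCGGGGGGGGGCCCCCCCCCCCGGGGGGGGGG


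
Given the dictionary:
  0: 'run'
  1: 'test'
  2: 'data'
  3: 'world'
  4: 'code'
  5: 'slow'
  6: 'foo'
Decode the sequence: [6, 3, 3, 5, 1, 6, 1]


Look up each index in the dictionary:
  6 -> 'foo'
  3 -> 'world'
  3 -> 'world'
  5 -> 'slow'
  1 -> 'test'
  6 -> 'foo'
  1 -> 'test'

Decoded: "foo world world slow test foo test"


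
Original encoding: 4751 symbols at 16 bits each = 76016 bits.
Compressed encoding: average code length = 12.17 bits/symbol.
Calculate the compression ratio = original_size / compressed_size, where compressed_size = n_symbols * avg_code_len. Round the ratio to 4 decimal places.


original_size = n_symbols * orig_bits = 4751 * 16 = 76016 bits
compressed_size = n_symbols * avg_code_len = 4751 * 12.17 = 57819.67 bits
ratio = original_size / compressed_size = 76016 / 57819.67 = 1.3147

Compression ratio = 1.3147


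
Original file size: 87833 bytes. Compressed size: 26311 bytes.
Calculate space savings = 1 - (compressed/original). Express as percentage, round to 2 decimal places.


ratio = compressed/original = 26311/87833 = 0.299557
savings = 1 - ratio = 1 - 0.299557 = 0.700443
as a percentage: 0.700443 * 100 = 70.04%

Space savings = 1 - 26311/87833 = 70.04%


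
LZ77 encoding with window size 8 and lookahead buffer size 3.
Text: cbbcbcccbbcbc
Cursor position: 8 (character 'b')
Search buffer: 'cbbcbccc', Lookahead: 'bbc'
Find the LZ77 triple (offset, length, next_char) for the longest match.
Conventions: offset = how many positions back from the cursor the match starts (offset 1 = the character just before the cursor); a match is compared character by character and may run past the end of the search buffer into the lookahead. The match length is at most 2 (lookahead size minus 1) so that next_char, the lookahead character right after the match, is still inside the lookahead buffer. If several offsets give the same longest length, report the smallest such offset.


Try each offset into the search buffer:
  offset=1 (pos 7, char 'c'): match length 0
  offset=2 (pos 6, char 'c'): match length 0
  offset=3 (pos 5, char 'c'): match length 0
  offset=4 (pos 4, char 'b'): match length 1
  offset=5 (pos 3, char 'c'): match length 0
  offset=6 (pos 2, char 'b'): match length 1
  offset=7 (pos 1, char 'b'): match length 2
  offset=8 (pos 0, char 'c'): match length 0
Longest match has length 2 at offset 7.
next_char = character at position 8 + 2 = 10 -> 'c'

Best match: offset=7, length=2 (matching 'bb' starting at position 1)
LZ77 triple: (7, 2, 'c')


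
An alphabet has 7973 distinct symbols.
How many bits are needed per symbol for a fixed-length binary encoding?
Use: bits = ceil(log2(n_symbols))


log2(7973) = 12.9609
Bracket: 2^12 = 4096 < 7973 <= 2^13 = 8192
So ceil(log2(7973)) = 13

bits = ceil(log2(7973)) = ceil(12.9609) = 13 bits


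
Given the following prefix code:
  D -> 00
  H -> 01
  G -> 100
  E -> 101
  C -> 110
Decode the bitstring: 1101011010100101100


Decoding step by step:
Bits 110 -> C
Bits 101 -> E
Bits 101 -> E
Bits 01 -> H
Bits 00 -> D
Bits 101 -> E
Bits 100 -> G


Decoded message: CEEHDEG


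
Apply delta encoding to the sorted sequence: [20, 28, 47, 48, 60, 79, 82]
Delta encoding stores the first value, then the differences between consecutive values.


First value: 20
Deltas:
  28 - 20 = 8
  47 - 28 = 19
  48 - 47 = 1
  60 - 48 = 12
  79 - 60 = 19
  82 - 79 = 3


Delta encoded: [20, 8, 19, 1, 12, 19, 3]


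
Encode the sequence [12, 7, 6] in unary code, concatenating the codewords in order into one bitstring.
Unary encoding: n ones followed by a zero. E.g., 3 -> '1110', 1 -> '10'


Encode each number as n ones followed by a terminating 0:
  12 -> 1111111111110 (13 bits)
  7 -> 11111110 (8 bits)
  6 -> 1111110 (7 bits)
Total length = 13 + 8 + 7 = 28 bits.

Unary([12, 7, 6]) = 1111111111110111111101111110 (28 bits)


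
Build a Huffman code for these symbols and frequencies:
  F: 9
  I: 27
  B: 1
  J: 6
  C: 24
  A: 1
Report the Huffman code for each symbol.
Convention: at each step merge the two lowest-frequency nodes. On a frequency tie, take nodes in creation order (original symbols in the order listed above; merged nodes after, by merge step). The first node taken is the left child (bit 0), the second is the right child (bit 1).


Huffman tree construction:
Step 1: Merge B(1) + A(1) = 2
Step 2: Merge (B+A)(2) + J(6) = 8
Step 3: Merge ((B+A)+J)(8) + F(9) = 17
Step 4: Merge (((B+A)+J)+F)(17) + C(24) = 41
Step 5: Merge I(27) + ((((B+A)+J)+F)+C)(41) = 68
Read each symbol's code off the tree from the root (left child = 0, right child = 1).

Codes:
  F: 101 (length 3)
  I: 0 (length 1)
  B: 10000 (length 5)
  J: 1001 (length 4)
  C: 11 (length 2)
  A: 10001 (length 5)
Average code length: 136/68 = 2.0000 bits/symbol


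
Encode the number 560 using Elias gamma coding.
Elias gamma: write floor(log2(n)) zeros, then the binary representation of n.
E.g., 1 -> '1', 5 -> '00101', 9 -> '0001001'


num_bits = floor(log2(560)) + 1 = 10
leading_zeros = num_bits - 1 = 9
binary(560) = 1000110000

Elias gamma(560) = '000000000' + '1000110000' = 0000000001000110000 (19 bits)


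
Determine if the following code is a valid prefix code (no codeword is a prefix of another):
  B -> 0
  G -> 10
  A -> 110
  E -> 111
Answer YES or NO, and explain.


Checking each pair (does one codeword prefix another?):
  B='0' vs G='10': no prefix
  B='0' vs A='110': no prefix
  B='0' vs E='111': no prefix
  G='10' vs B='0': no prefix
  G='10' vs A='110': no prefix
  G='10' vs E='111': no prefix
  A='110' vs B='0': no prefix
  A='110' vs G='10': no prefix
  A='110' vs E='111': no prefix
  E='111' vs B='0': no prefix
  E='111' vs G='10': no prefix
  E='111' vs A='110': no prefix
No violation found over all pairs.

YES -- this is a valid prefix code. No codeword is a prefix of any other codeword.


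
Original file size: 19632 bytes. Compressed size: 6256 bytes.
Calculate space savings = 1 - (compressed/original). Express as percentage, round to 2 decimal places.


ratio = compressed/original = 6256/19632 = 0.318663
savings = 1 - ratio = 1 - 0.318663 = 0.681337
as a percentage: 0.681337 * 100 = 68.13%

Space savings = 1 - 6256/19632 = 68.13%


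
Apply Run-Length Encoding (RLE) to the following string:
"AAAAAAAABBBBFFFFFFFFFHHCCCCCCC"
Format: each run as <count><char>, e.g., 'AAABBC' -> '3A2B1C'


Scanning runs left to right:
  i=0: run of 'A' x 8 -> '8A'
  i=8: run of 'B' x 4 -> '4B'
  i=12: run of 'F' x 9 -> '9F'
  i=21: run of 'H' x 2 -> '2H'
  i=23: run of 'C' x 7 -> '7C'

RLE = 8A4B9F2H7C


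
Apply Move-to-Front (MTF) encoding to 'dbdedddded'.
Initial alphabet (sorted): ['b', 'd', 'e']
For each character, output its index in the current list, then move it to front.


MTF encoding:
'd': index 1 in ['b', 'd', 'e'] -> ['d', 'b', 'e']
'b': index 1 in ['d', 'b', 'e'] -> ['b', 'd', 'e']
'd': index 1 in ['b', 'd', 'e'] -> ['d', 'b', 'e']
'e': index 2 in ['d', 'b', 'e'] -> ['e', 'd', 'b']
'd': index 1 in ['e', 'd', 'b'] -> ['d', 'e', 'b']
'd': index 0 in ['d', 'e', 'b'] -> ['d', 'e', 'b']
'd': index 0 in ['d', 'e', 'b'] -> ['d', 'e', 'b']
'd': index 0 in ['d', 'e', 'b'] -> ['d', 'e', 'b']
'e': index 1 in ['d', 'e', 'b'] -> ['e', 'd', 'b']
'd': index 1 in ['e', 'd', 'b'] -> ['d', 'e', 'b']


Output: [1, 1, 1, 2, 1, 0, 0, 0, 1, 1]


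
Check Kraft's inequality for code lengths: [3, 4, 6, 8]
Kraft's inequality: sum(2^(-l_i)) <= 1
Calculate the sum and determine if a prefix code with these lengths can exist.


Sum = 2^(-3) + 2^(-4) + 2^(-6) + 2^(-8)
    = 0.125 + 0.0625 + 0.015625 + 0.00390625
    = 53/256 = 0.20703125
Since 0.20703125 <= 1, Kraft's inequality IS satisfied.
A prefix code with these lengths CAN exist.

Kraft sum = 0.20703125. Satisfied.


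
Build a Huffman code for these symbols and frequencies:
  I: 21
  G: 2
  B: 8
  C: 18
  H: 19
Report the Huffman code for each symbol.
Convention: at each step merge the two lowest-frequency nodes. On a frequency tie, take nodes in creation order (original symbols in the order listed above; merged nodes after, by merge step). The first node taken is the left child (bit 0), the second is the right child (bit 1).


Huffman tree construction:
Step 1: Merge G(2) + B(8) = 10
Step 2: Merge (G+B)(10) + C(18) = 28
Step 3: Merge H(19) + I(21) = 40
Step 4: Merge ((G+B)+C)(28) + (H+I)(40) = 68
Read each symbol's code off the tree from the root (left child = 0, right child = 1).

Codes:
  I: 11 (length 2)
  G: 000 (length 3)
  B: 001 (length 3)
  C: 01 (length 2)
  H: 10 (length 2)
Average code length: 146/68 = 2.1471 bits/symbol


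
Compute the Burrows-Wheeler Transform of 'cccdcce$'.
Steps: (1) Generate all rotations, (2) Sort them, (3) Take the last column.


Rotations (sorted):
  0: $cccdcce -> last char: e
  1: cccdcce$ -> last char: $
  2: ccdcce$c -> last char: c
  3: cce$cccd -> last char: d
  4: cdcce$cc -> last char: c
  5: ce$cccdc -> last char: c
  6: dcce$ccc -> last char: c
  7: e$cccdcc -> last char: c


BWT = e$cdcccc


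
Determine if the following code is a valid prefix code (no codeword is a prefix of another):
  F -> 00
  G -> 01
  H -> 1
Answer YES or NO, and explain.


Checking each pair (does one codeword prefix another?):
  F='00' vs G='01': no prefix
  F='00' vs H='1': no prefix
  G='01' vs F='00': no prefix
  G='01' vs H='1': no prefix
  H='1' vs F='00': no prefix
  H='1' vs G='01': no prefix
No violation found over all pairs.

YES -- this is a valid prefix code. No codeword is a prefix of any other codeword.


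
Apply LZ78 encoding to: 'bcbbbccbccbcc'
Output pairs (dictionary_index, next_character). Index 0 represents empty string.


LZ78 encoding steps:
Dictionary: {0: ''}
Step 1: w='' (idx 0), next='b' -> output (0, 'b'), add 'b' as idx 1
Step 2: w='' (idx 0), next='c' -> output (0, 'c'), add 'c' as idx 2
Step 3: w='b' (idx 1), next='b' -> output (1, 'b'), add 'bb' as idx 3
Step 4: w='b' (idx 1), next='c' -> output (1, 'c'), add 'bc' as idx 4
Step 5: w='c' (idx 2), next='b' -> output (2, 'b'), add 'cb' as idx 5
Step 6: w='c' (idx 2), next='c' -> output (2, 'c'), add 'cc' as idx 6
Step 7: w='bc' (idx 4), next='c' -> output (4, 'c'), add 'bcc' as idx 7


Encoded: [(0, 'b'), (0, 'c'), (1, 'b'), (1, 'c'), (2, 'b'), (2, 'c'), (4, 'c')]


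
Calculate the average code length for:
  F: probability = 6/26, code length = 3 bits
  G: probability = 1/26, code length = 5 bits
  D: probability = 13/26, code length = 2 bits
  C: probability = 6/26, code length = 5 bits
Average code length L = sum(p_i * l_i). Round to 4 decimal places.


Weighted contributions p_i * l_i:
  F: (6/26) * 3 = 18/26
  G: (1/26) * 5 = 5/26
  D: (13/26) * 2 = 26/26
  C: (6/26) * 5 = 30/26
Sum = (18 + 5 + 26 + 30)/26 = 79/26

L = 79/26 = 3.0385 bits/symbol


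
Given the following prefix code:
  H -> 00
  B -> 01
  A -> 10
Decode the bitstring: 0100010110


Decoding step by step:
Bits 01 -> B
Bits 00 -> H
Bits 01 -> B
Bits 01 -> B
Bits 10 -> A


Decoded message: BHBBA


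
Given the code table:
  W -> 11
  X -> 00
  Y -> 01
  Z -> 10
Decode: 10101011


Decoding:
10 -> Z
10 -> Z
10 -> Z
11 -> W


Result: ZZZW


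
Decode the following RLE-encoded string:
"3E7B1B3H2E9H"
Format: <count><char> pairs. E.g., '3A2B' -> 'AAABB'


Expanding each <count><char> pair:
  3E -> 'EEE'
  7B -> 'BBBBBBB'
  1B -> 'B'
  3H -> 'HHH'
  2E -> 'EE'
  9H -> 'HHHHHHHHH'

Decoded = EEEBBBBBBBBHHHEEHHHHHHHHH


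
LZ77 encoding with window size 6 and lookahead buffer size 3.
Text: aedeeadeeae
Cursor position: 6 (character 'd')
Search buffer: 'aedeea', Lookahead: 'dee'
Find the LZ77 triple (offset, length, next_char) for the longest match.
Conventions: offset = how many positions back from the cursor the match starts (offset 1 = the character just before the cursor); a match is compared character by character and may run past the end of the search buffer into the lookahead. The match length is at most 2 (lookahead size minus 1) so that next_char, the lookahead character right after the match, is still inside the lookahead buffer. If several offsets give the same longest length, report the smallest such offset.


Try each offset into the search buffer:
  offset=1 (pos 5, char 'a'): match length 0
  offset=2 (pos 4, char 'e'): match length 0
  offset=3 (pos 3, char 'e'): match length 0
  offset=4 (pos 2, char 'd'): match length 2
  offset=5 (pos 1, char 'e'): match length 0
  offset=6 (pos 0, char 'a'): match length 0
Longest match has length 2 at offset 4.
next_char = character at position 6 + 2 = 8 -> 'e'

Best match: offset=4, length=2 (matching 'de' starting at position 2)
LZ77 triple: (4, 2, 'e')


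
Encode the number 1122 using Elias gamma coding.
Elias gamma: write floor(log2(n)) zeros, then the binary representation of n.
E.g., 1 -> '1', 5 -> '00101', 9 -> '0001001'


num_bits = floor(log2(1122)) + 1 = 11
leading_zeros = num_bits - 1 = 10
binary(1122) = 10001100010

Elias gamma(1122) = '0000000000' + '10001100010' = 000000000010001100010 (21 bits)


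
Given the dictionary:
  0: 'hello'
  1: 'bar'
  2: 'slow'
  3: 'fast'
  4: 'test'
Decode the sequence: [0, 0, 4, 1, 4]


Look up each index in the dictionary:
  0 -> 'hello'
  0 -> 'hello'
  4 -> 'test'
  1 -> 'bar'
  4 -> 'test'

Decoded: "hello hello test bar test"


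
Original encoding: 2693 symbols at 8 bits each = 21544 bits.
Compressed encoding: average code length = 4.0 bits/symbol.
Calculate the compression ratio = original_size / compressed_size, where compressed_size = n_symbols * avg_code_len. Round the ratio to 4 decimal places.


original_size = n_symbols * orig_bits = 2693 * 8 = 21544 bits
compressed_size = n_symbols * avg_code_len = 2693 * 4.0 = 10772.0 bits
ratio = original_size / compressed_size = 21544 / 10772.0 = 2.0

Compression ratio = 2.0


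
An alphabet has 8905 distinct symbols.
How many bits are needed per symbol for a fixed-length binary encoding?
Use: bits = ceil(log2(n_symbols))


log2(8905) = 13.1204
Bracket: 2^13 = 8192 < 8905 <= 2^14 = 16384
So ceil(log2(8905)) = 14

bits = ceil(log2(8905)) = ceil(13.1204) = 14 bits


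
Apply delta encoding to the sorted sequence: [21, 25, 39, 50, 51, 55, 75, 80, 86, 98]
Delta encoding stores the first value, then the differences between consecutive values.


First value: 21
Deltas:
  25 - 21 = 4
  39 - 25 = 14
  50 - 39 = 11
  51 - 50 = 1
  55 - 51 = 4
  75 - 55 = 20
  80 - 75 = 5
  86 - 80 = 6
  98 - 86 = 12


Delta encoded: [21, 4, 14, 11, 1, 4, 20, 5, 6, 12]


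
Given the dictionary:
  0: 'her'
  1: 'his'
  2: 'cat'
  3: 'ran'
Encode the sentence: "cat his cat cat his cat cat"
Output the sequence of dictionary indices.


Look up each word in the dictionary:
  'cat' -> 2
  'his' -> 1
  'cat' -> 2
  'cat' -> 2
  'his' -> 1
  'cat' -> 2
  'cat' -> 2

Encoded: [2, 1, 2, 2, 1, 2, 2]


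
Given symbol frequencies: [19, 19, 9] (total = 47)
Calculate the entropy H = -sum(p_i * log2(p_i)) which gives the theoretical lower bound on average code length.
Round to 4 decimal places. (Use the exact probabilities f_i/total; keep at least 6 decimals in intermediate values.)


Per-symbol terms -p_i * log2(p_i) with p_i = f_i/47:
  p = 19/47 = 0.404255: log2(p) = -1.306661, -p*log2(p) = 0.528225
  p = 19/47 = 0.404255: log2(p) = -1.306661, -p*log2(p) = 0.528225
  p = 9/47 = 0.191489: log2(p) = -2.384664, -p*log2(p) = 0.456638
H = 0.528225 + 0.528225 + 0.456638 = 1.513088

H = 1.5131 bits/symbol


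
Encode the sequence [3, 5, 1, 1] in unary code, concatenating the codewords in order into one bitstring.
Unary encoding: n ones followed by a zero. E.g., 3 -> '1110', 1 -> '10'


Encode each number as n ones followed by a terminating 0:
  3 -> 1110 (4 bits)
  5 -> 111110 (6 bits)
  1 -> 10 (2 bits)
  1 -> 10 (2 bits)
Total length = 4 + 6 + 2 + 2 = 14 bits.

Unary([3, 5, 1, 1]) = 11101111101010 (14 bits)


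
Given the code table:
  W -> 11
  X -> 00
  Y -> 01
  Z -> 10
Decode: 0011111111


Decoding:
00 -> X
11 -> W
11 -> W
11 -> W
11 -> W


Result: XWWWW


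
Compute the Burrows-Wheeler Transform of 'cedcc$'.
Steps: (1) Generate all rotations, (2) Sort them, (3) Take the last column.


Rotations (sorted):
  0: $cedcc -> last char: c
  1: c$cedc -> last char: c
  2: cc$ced -> last char: d
  3: cedcc$ -> last char: $
  4: dcc$ce -> last char: e
  5: edcc$c -> last char: c


BWT = ccd$ec


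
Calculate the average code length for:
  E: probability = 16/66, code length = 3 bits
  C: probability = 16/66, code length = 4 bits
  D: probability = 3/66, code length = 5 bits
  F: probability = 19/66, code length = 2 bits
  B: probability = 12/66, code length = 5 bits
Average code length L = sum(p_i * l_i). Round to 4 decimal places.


Weighted contributions p_i * l_i:
  E: (16/66) * 3 = 48/66
  C: (16/66) * 4 = 64/66
  D: (3/66) * 5 = 15/66
  F: (19/66) * 2 = 38/66
  B: (12/66) * 5 = 60/66
Sum = (48 + 64 + 15 + 38 + 60)/66 = 225/66

L = 225/66 = 3.4091 bits/symbol


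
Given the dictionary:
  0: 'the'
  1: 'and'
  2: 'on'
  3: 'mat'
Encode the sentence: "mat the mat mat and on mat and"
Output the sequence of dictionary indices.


Look up each word in the dictionary:
  'mat' -> 3
  'the' -> 0
  'mat' -> 3
  'mat' -> 3
  'and' -> 1
  'on' -> 2
  'mat' -> 3
  'and' -> 1

Encoded: [3, 0, 3, 3, 1, 2, 3, 1]


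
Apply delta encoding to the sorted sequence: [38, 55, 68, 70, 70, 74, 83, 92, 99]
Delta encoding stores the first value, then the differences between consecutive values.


First value: 38
Deltas:
  55 - 38 = 17
  68 - 55 = 13
  70 - 68 = 2
  70 - 70 = 0
  74 - 70 = 4
  83 - 74 = 9
  92 - 83 = 9
  99 - 92 = 7


Delta encoded: [38, 17, 13, 2, 0, 4, 9, 9, 7]


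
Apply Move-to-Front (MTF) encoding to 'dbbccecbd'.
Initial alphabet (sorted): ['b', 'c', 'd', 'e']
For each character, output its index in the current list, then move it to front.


MTF encoding:
'd': index 2 in ['b', 'c', 'd', 'e'] -> ['d', 'b', 'c', 'e']
'b': index 1 in ['d', 'b', 'c', 'e'] -> ['b', 'd', 'c', 'e']
'b': index 0 in ['b', 'd', 'c', 'e'] -> ['b', 'd', 'c', 'e']
'c': index 2 in ['b', 'd', 'c', 'e'] -> ['c', 'b', 'd', 'e']
'c': index 0 in ['c', 'b', 'd', 'e'] -> ['c', 'b', 'd', 'e']
'e': index 3 in ['c', 'b', 'd', 'e'] -> ['e', 'c', 'b', 'd']
'c': index 1 in ['e', 'c', 'b', 'd'] -> ['c', 'e', 'b', 'd']
'b': index 2 in ['c', 'e', 'b', 'd'] -> ['b', 'c', 'e', 'd']
'd': index 3 in ['b', 'c', 'e', 'd'] -> ['d', 'b', 'c', 'e']


Output: [2, 1, 0, 2, 0, 3, 1, 2, 3]


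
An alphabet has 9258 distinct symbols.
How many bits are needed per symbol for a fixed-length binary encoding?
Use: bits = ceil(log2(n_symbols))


log2(9258) = 13.1765
Bracket: 2^13 = 8192 < 9258 <= 2^14 = 16384
So ceil(log2(9258)) = 14

bits = ceil(log2(9258)) = ceil(13.1765) = 14 bits


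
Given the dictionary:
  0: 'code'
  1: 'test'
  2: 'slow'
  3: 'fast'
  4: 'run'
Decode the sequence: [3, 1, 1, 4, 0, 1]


Look up each index in the dictionary:
  3 -> 'fast'
  1 -> 'test'
  1 -> 'test'
  4 -> 'run'
  0 -> 'code'
  1 -> 'test'

Decoded: "fast test test run code test"


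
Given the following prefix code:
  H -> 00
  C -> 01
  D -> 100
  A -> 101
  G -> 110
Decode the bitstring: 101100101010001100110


Decoding step by step:
Bits 101 -> A
Bits 100 -> D
Bits 101 -> A
Bits 01 -> C
Bits 00 -> H
Bits 01 -> C
Bits 100 -> D
Bits 110 -> G


Decoded message: ADACHCDG


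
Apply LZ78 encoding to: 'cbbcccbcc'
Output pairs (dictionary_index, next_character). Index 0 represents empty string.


LZ78 encoding steps:
Dictionary: {0: ''}
Step 1: w='' (idx 0), next='c' -> output (0, 'c'), add 'c' as idx 1
Step 2: w='' (idx 0), next='b' -> output (0, 'b'), add 'b' as idx 2
Step 3: w='b' (idx 2), next='c' -> output (2, 'c'), add 'bc' as idx 3
Step 4: w='c' (idx 1), next='c' -> output (1, 'c'), add 'cc' as idx 4
Step 5: w='bc' (idx 3), next='c' -> output (3, 'c'), add 'bcc' as idx 5


Encoded: [(0, 'c'), (0, 'b'), (2, 'c'), (1, 'c'), (3, 'c')]


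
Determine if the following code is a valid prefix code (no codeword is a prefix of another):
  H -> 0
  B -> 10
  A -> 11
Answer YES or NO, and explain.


Checking each pair (does one codeword prefix another?):
  H='0' vs B='10': no prefix
  H='0' vs A='11': no prefix
  B='10' vs H='0': no prefix
  B='10' vs A='11': no prefix
  A='11' vs H='0': no prefix
  A='11' vs B='10': no prefix
No violation found over all pairs.

YES -- this is a valid prefix code. No codeword is a prefix of any other codeword.


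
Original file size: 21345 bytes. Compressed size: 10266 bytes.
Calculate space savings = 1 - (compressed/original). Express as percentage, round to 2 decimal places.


ratio = compressed/original = 10266/21345 = 0.480956
savings = 1 - ratio = 1 - 0.480956 = 0.519044
as a percentage: 0.519044 * 100 = 51.9%

Space savings = 1 - 10266/21345 = 51.9%


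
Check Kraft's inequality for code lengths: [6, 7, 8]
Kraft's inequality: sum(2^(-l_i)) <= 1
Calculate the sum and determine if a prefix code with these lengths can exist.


Sum = 2^(-6) + 2^(-7) + 2^(-8)
    = 0.015625 + 0.0078125 + 0.00390625
    = 7/256 = 0.02734375
Since 0.02734375 <= 1, Kraft's inequality IS satisfied.
A prefix code with these lengths CAN exist.

Kraft sum = 0.02734375. Satisfied.


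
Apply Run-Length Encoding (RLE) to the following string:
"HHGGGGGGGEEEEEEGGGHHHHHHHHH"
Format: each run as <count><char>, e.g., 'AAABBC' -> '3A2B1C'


Scanning runs left to right:
  i=0: run of 'H' x 2 -> '2H'
  i=2: run of 'G' x 7 -> '7G'
  i=9: run of 'E' x 6 -> '6E'
  i=15: run of 'G' x 3 -> '3G'
  i=18: run of 'H' x 9 -> '9H'

RLE = 2H7G6E3G9H


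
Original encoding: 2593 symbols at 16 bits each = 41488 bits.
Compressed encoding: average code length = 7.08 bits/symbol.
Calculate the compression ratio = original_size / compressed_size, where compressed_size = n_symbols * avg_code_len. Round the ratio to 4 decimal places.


original_size = n_symbols * orig_bits = 2593 * 16 = 41488 bits
compressed_size = n_symbols * avg_code_len = 2593 * 7.08 = 18358.44 bits
ratio = original_size / compressed_size = 41488 / 18358.44 = 2.2599

Compression ratio = 2.2599


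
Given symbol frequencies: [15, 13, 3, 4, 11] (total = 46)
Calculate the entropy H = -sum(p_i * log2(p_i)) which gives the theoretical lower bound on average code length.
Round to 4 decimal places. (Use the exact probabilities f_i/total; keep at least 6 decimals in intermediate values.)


Per-symbol terms -p_i * log2(p_i) with p_i = f_i/46:
  p = 15/46 = 0.326087: log2(p) = -1.616671, -p*log2(p) = 0.527175
  p = 13/46 = 0.282609: log2(p) = -1.823122, -p*log2(p) = 0.515230
  p = 3/46 = 0.065217: log2(p) = -3.938599, -p*log2(p) = 0.256865
  p = 4/46 = 0.086957: log2(p) = -3.523562, -p*log2(p) = 0.306397
  p = 11/46 = 0.239130: log2(p) = -2.064130, -p*log2(p) = 0.493596
H = 0.527175 + 0.515230 + 0.256865 + 0.306397 + 0.493596 = 2.099263

H = 2.0993 bits/symbol


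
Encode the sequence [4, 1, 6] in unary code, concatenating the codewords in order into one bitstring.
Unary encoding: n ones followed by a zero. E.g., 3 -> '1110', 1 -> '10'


Encode each number as n ones followed by a terminating 0:
  4 -> 11110 (5 bits)
  1 -> 10 (2 bits)
  6 -> 1111110 (7 bits)
Total length = 5 + 2 + 7 = 14 bits.

Unary([4, 1, 6]) = 11110101111110 (14 bits)


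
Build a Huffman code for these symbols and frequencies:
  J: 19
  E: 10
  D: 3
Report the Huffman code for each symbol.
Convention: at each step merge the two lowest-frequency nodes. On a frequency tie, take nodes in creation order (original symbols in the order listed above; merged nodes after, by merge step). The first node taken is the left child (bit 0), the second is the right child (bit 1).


Huffman tree construction:
Step 1: Merge D(3) + E(10) = 13
Step 2: Merge (D+E)(13) + J(19) = 32
Read each symbol's code off the tree from the root (left child = 0, right child = 1).

Codes:
  J: 1 (length 1)
  E: 01 (length 2)
  D: 00 (length 2)
Average code length: 45/32 = 1.4063 bits/symbol


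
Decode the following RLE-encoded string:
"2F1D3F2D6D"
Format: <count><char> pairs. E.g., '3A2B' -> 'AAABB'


Expanding each <count><char> pair:
  2F -> 'FF'
  1D -> 'D'
  3F -> 'FFF'
  2D -> 'DD'
  6D -> 'DDDDDD'

Decoded = FFDFFFDDDDDDDD


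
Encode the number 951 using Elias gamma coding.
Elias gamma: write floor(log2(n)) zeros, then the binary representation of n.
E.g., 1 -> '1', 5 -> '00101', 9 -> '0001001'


num_bits = floor(log2(951)) + 1 = 10
leading_zeros = num_bits - 1 = 9
binary(951) = 1110110111

Elias gamma(951) = '000000000' + '1110110111' = 0000000001110110111 (19 bits)


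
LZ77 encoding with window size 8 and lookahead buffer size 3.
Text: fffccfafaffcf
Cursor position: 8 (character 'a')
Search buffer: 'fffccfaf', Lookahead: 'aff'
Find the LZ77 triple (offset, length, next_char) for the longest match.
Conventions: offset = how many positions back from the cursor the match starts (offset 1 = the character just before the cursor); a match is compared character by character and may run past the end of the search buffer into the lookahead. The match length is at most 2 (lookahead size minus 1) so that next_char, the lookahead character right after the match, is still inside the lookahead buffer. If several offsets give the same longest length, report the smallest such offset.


Try each offset into the search buffer:
  offset=1 (pos 7, char 'f'): match length 0
  offset=2 (pos 6, char 'a'): match length 2
  offset=3 (pos 5, char 'f'): match length 0
  offset=4 (pos 4, char 'c'): match length 0
  offset=5 (pos 3, char 'c'): match length 0
  offset=6 (pos 2, char 'f'): match length 0
  offset=7 (pos 1, char 'f'): match length 0
  offset=8 (pos 0, char 'f'): match length 0
Longest match has length 2 at offset 2.
next_char = character at position 8 + 2 = 10 -> 'f'

Best match: offset=2, length=2 (matching 'af' starting at position 6)
LZ77 triple: (2, 2, 'f')


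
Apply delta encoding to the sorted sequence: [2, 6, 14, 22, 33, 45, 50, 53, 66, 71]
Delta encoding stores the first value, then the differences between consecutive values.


First value: 2
Deltas:
  6 - 2 = 4
  14 - 6 = 8
  22 - 14 = 8
  33 - 22 = 11
  45 - 33 = 12
  50 - 45 = 5
  53 - 50 = 3
  66 - 53 = 13
  71 - 66 = 5


Delta encoded: [2, 4, 8, 8, 11, 12, 5, 3, 13, 5]


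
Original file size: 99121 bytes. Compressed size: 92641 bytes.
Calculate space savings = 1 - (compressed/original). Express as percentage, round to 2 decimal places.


ratio = compressed/original = 92641/99121 = 0.934625
savings = 1 - ratio = 1 - 0.934625 = 0.065375
as a percentage: 0.065375 * 100 = 6.54%

Space savings = 1 - 92641/99121 = 6.54%


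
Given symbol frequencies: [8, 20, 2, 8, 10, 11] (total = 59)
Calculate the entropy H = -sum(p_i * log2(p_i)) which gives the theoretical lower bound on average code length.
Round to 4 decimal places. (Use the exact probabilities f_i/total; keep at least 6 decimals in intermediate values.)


Per-symbol terms -p_i * log2(p_i) with p_i = f_i/59:
  p = 8/59 = 0.135593: log2(p) = -2.882643, -p*log2(p) = 0.390867
  p = 20/59 = 0.338983: log2(p) = -1.560715, -p*log2(p) = 0.529056
  p = 2/59 = 0.033898: log2(p) = -4.882643, -p*log2(p) = 0.165513
  p = 8/59 = 0.135593: log2(p) = -2.882643, -p*log2(p) = 0.390867
  p = 10/59 = 0.169492: log2(p) = -2.560715, -p*log2(p) = 0.434019
  p = 11/59 = 0.186441: log2(p) = -2.423211, -p*log2(p) = 0.451785
H = 0.390867 + 0.529056 + 0.165513 + 0.390867 + 0.434019 + 0.451785 = 2.362107

H = 2.3621 bits/symbol


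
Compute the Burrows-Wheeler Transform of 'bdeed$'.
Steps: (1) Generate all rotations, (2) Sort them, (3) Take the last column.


Rotations (sorted):
  0: $bdeed -> last char: d
  1: bdeed$ -> last char: $
  2: d$bdee -> last char: e
  3: deed$b -> last char: b
  4: ed$bde -> last char: e
  5: eed$bd -> last char: d


BWT = d$ebed


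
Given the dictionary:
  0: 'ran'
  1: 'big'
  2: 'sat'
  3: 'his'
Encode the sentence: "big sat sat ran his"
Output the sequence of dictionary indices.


Look up each word in the dictionary:
  'big' -> 1
  'sat' -> 2
  'sat' -> 2
  'ran' -> 0
  'his' -> 3

Encoded: [1, 2, 2, 0, 3]


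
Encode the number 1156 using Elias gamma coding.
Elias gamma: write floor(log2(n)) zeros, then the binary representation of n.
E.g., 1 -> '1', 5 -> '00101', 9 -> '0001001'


num_bits = floor(log2(1156)) + 1 = 11
leading_zeros = num_bits - 1 = 10
binary(1156) = 10010000100

Elias gamma(1156) = '0000000000' + '10010000100' = 000000000010010000100 (21 bits)


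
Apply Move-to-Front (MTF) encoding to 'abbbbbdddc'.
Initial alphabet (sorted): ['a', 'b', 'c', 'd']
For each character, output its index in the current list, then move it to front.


MTF encoding:
'a': index 0 in ['a', 'b', 'c', 'd'] -> ['a', 'b', 'c', 'd']
'b': index 1 in ['a', 'b', 'c', 'd'] -> ['b', 'a', 'c', 'd']
'b': index 0 in ['b', 'a', 'c', 'd'] -> ['b', 'a', 'c', 'd']
'b': index 0 in ['b', 'a', 'c', 'd'] -> ['b', 'a', 'c', 'd']
'b': index 0 in ['b', 'a', 'c', 'd'] -> ['b', 'a', 'c', 'd']
'b': index 0 in ['b', 'a', 'c', 'd'] -> ['b', 'a', 'c', 'd']
'd': index 3 in ['b', 'a', 'c', 'd'] -> ['d', 'b', 'a', 'c']
'd': index 0 in ['d', 'b', 'a', 'c'] -> ['d', 'b', 'a', 'c']
'd': index 0 in ['d', 'b', 'a', 'c'] -> ['d', 'b', 'a', 'c']
'c': index 3 in ['d', 'b', 'a', 'c'] -> ['c', 'd', 'b', 'a']


Output: [0, 1, 0, 0, 0, 0, 3, 0, 0, 3]


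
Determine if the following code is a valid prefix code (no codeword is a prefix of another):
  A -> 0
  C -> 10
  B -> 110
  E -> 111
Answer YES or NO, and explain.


Checking each pair (does one codeword prefix another?):
  A='0' vs C='10': no prefix
  A='0' vs B='110': no prefix
  A='0' vs E='111': no prefix
  C='10' vs A='0': no prefix
  C='10' vs B='110': no prefix
  C='10' vs E='111': no prefix
  B='110' vs A='0': no prefix
  B='110' vs C='10': no prefix
  B='110' vs E='111': no prefix
  E='111' vs A='0': no prefix
  E='111' vs C='10': no prefix
  E='111' vs B='110': no prefix
No violation found over all pairs.

YES -- this is a valid prefix code. No codeword is a prefix of any other codeword.


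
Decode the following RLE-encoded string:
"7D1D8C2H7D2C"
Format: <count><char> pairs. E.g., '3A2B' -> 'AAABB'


Expanding each <count><char> pair:
  7D -> 'DDDDDDD'
  1D -> 'D'
  8C -> 'CCCCCCCC'
  2H -> 'HH'
  7D -> 'DDDDDDD'
  2C -> 'CC'

Decoded = DDDDDDDDCCCCCCCCHHDDDDDDDCC


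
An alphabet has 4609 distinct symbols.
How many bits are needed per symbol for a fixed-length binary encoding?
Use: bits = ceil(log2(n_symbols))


log2(4609) = 12.1702
Bracket: 2^12 = 4096 < 4609 <= 2^13 = 8192
So ceil(log2(4609)) = 13

bits = ceil(log2(4609)) = ceil(12.1702) = 13 bits


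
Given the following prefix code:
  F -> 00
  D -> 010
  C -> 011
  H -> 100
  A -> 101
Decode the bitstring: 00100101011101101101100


Decoding step by step:
Bits 00 -> F
Bits 100 -> H
Bits 101 -> A
Bits 011 -> C
Bits 101 -> A
Bits 101 -> A
Bits 101 -> A
Bits 100 -> H


Decoded message: FHACAAAH


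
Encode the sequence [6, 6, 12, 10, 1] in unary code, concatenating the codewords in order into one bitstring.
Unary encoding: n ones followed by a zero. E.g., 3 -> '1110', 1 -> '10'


Encode each number as n ones followed by a terminating 0:
  6 -> 1111110 (7 bits)
  6 -> 1111110 (7 bits)
  12 -> 1111111111110 (13 bits)
  10 -> 11111111110 (11 bits)
  1 -> 10 (2 bits)
Total length = 7 + 7 + 13 + 11 + 2 = 40 bits.

Unary([6, 6, 12, 10, 1]) = 1111110111111011111111111101111111111010 (40 bits)


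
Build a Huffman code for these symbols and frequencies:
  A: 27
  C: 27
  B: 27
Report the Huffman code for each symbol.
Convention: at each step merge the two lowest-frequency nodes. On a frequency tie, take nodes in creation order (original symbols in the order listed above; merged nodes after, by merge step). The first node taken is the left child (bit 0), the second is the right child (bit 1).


Huffman tree construction:
Step 1: Merge A(27) + C(27) = 54
Step 2: Merge B(27) + (A+C)(54) = 81
Read each symbol's code off the tree from the root (left child = 0, right child = 1).

Codes:
  A: 10 (length 2)
  C: 11 (length 2)
  B: 0 (length 1)
Average code length: 135/81 = 1.6667 bits/symbol


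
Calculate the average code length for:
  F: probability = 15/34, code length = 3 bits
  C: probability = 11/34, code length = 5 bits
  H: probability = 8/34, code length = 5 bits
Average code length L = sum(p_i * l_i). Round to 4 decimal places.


Weighted contributions p_i * l_i:
  F: (15/34) * 3 = 45/34
  C: (11/34) * 5 = 55/34
  H: (8/34) * 5 = 40/34
Sum = (45 + 55 + 40)/34 = 140/34

L = 140/34 = 4.1176 bits/symbol


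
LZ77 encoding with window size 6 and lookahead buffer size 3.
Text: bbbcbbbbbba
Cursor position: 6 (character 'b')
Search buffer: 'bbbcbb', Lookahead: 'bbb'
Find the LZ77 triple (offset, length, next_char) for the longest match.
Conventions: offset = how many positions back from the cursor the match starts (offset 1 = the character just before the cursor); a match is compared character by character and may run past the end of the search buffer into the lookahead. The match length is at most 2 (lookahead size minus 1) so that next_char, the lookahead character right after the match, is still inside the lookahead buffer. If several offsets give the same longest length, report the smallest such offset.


Try each offset into the search buffer:
  offset=1 (pos 5, char 'b'): match length 2
  offset=2 (pos 4, char 'b'): match length 2
  offset=3 (pos 3, char 'c'): match length 0
  offset=4 (pos 2, char 'b'): match length 1
  offset=5 (pos 1, char 'b'): match length 2
  offset=6 (pos 0, char 'b'): match length 2
Longest match has length 2, found at offsets 1, 2, 5, 6; take the smallest, offset 1.
next_char = character at position 6 + 2 = 8 -> 'b'

Best match: offset=1, length=2 (matching 'bb' starting at position 5)
LZ77 triple: (1, 2, 'b')


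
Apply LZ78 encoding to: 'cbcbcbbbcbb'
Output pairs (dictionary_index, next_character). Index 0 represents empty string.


LZ78 encoding steps:
Dictionary: {0: ''}
Step 1: w='' (idx 0), next='c' -> output (0, 'c'), add 'c' as idx 1
Step 2: w='' (idx 0), next='b' -> output (0, 'b'), add 'b' as idx 2
Step 3: w='c' (idx 1), next='b' -> output (1, 'b'), add 'cb' as idx 3
Step 4: w='cb' (idx 3), next='b' -> output (3, 'b'), add 'cbb' as idx 4
Step 5: w='b' (idx 2), next='c' -> output (2, 'c'), add 'bc' as idx 5
Step 6: w='b' (idx 2), next='b' -> output (2, 'b'), add 'bb' as idx 6


Encoded: [(0, 'c'), (0, 'b'), (1, 'b'), (3, 'b'), (2, 'c'), (2, 'b')]


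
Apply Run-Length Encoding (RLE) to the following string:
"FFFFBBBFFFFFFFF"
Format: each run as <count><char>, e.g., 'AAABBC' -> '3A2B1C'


Scanning runs left to right:
  i=0: run of 'F' x 4 -> '4F'
  i=4: run of 'B' x 3 -> '3B'
  i=7: run of 'F' x 8 -> '8F'

RLE = 4F3B8F


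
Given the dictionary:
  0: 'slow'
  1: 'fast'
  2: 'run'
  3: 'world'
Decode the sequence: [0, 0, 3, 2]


Look up each index in the dictionary:
  0 -> 'slow'
  0 -> 'slow'
  3 -> 'world'
  2 -> 'run'

Decoded: "slow slow world run"


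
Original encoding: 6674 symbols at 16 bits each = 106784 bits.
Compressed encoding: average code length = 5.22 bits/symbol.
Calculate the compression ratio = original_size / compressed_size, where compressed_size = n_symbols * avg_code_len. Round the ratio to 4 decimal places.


original_size = n_symbols * orig_bits = 6674 * 16 = 106784 bits
compressed_size = n_symbols * avg_code_len = 6674 * 5.22 = 34838.28 bits
ratio = original_size / compressed_size = 106784 / 34838.28 = 3.0651

Compression ratio = 3.0651


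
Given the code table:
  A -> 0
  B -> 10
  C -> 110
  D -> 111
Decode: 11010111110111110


Decoding:
110 -> C
10 -> B
111 -> D
110 -> C
111 -> D
110 -> C


Result: CBDCDC


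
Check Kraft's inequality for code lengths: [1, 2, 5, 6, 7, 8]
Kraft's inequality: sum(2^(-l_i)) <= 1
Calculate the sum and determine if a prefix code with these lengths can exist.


Sum = 2^(-1) + 2^(-2) + 2^(-5) + 2^(-6) + 2^(-7) + 2^(-8)
    = 0.5 + 0.25 + 0.03125 + 0.015625 + 0.0078125 + 0.00390625
    = 207/256 = 0.80859375
Since 0.80859375 <= 1, Kraft's inequality IS satisfied.
A prefix code with these lengths CAN exist.

Kraft sum = 0.80859375. Satisfied.


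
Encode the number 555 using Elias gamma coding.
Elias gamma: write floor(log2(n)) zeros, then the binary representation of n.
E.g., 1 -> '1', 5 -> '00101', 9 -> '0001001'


num_bits = floor(log2(555)) + 1 = 10
leading_zeros = num_bits - 1 = 9
binary(555) = 1000101011

Elias gamma(555) = '000000000' + '1000101011' = 0000000001000101011 (19 bits)


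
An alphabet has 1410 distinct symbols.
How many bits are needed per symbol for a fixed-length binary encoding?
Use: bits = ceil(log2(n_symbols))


log2(1410) = 10.4615
Bracket: 2^10 = 1024 < 1410 <= 2^11 = 2048
So ceil(log2(1410)) = 11

bits = ceil(log2(1410)) = ceil(10.4615) = 11 bits


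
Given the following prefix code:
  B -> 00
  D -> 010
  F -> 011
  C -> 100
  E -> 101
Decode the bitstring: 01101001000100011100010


Decoding step by step:
Bits 011 -> F
Bits 010 -> D
Bits 010 -> D
Bits 00 -> B
Bits 100 -> C
Bits 011 -> F
Bits 100 -> C
Bits 010 -> D


Decoded message: FDDBCFCD


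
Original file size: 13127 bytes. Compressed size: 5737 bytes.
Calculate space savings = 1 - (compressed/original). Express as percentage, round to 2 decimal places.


ratio = compressed/original = 5737/13127 = 0.437038
savings = 1 - ratio = 1 - 0.437038 = 0.562962
as a percentage: 0.562962 * 100 = 56.3%

Space savings = 1 - 5737/13127 = 56.3%


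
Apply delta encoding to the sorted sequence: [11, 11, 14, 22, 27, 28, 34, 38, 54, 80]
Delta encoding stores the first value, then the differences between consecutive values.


First value: 11
Deltas:
  11 - 11 = 0
  14 - 11 = 3
  22 - 14 = 8
  27 - 22 = 5
  28 - 27 = 1
  34 - 28 = 6
  38 - 34 = 4
  54 - 38 = 16
  80 - 54 = 26


Delta encoded: [11, 0, 3, 8, 5, 1, 6, 4, 16, 26]


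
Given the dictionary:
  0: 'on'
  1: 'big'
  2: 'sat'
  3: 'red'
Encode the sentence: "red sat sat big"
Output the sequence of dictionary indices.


Look up each word in the dictionary:
  'red' -> 3
  'sat' -> 2
  'sat' -> 2
  'big' -> 1

Encoded: [3, 2, 2, 1]


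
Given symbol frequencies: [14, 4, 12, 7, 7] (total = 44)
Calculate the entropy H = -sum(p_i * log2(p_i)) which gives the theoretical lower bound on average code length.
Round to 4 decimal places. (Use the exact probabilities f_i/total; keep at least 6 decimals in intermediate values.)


Per-symbol terms -p_i * log2(p_i) with p_i = f_i/44:
  p = 14/44 = 0.318182: log2(p) = -1.652077, -p*log2(p) = 0.525661
  p = 4/44 = 0.090909: log2(p) = -3.459432, -p*log2(p) = 0.314494
  p = 12/44 = 0.272727: log2(p) = -1.874469, -p*log2(p) = 0.511219
  p = 7/44 = 0.159091: log2(p) = -2.652077, -p*log2(p) = 0.421921
  p = 7/44 = 0.159091: log2(p) = -2.652077, -p*log2(p) = 0.421921
H = 0.525661 + 0.314494 + 0.511219 + 0.421921 + 0.421921 = 2.195216

H = 2.1952 bits/symbol


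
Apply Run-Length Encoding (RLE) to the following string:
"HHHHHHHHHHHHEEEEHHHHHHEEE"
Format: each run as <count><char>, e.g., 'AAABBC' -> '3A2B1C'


Scanning runs left to right:
  i=0: run of 'H' x 12 -> '12H'
  i=12: run of 'E' x 4 -> '4E'
  i=16: run of 'H' x 6 -> '6H'
  i=22: run of 'E' x 3 -> '3E'

RLE = 12H4E6H3E


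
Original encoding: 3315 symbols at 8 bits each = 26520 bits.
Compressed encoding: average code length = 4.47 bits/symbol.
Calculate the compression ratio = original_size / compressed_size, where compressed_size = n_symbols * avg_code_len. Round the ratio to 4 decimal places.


original_size = n_symbols * orig_bits = 3315 * 8 = 26520 bits
compressed_size = n_symbols * avg_code_len = 3315 * 4.47 = 14818.05 bits
ratio = original_size / compressed_size = 26520 / 14818.05 = 1.7897

Compression ratio = 1.7897


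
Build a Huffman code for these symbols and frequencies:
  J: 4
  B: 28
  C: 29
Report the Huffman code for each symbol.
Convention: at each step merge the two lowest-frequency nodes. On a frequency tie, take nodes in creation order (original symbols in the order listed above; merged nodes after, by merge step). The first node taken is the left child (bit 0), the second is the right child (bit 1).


Huffman tree construction:
Step 1: Merge J(4) + B(28) = 32
Step 2: Merge C(29) + (J+B)(32) = 61
Read each symbol's code off the tree from the root (left child = 0, right child = 1).

Codes:
  J: 10 (length 2)
  B: 11 (length 2)
  C: 0 (length 1)
Average code length: 93/61 = 1.5246 bits/symbol
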